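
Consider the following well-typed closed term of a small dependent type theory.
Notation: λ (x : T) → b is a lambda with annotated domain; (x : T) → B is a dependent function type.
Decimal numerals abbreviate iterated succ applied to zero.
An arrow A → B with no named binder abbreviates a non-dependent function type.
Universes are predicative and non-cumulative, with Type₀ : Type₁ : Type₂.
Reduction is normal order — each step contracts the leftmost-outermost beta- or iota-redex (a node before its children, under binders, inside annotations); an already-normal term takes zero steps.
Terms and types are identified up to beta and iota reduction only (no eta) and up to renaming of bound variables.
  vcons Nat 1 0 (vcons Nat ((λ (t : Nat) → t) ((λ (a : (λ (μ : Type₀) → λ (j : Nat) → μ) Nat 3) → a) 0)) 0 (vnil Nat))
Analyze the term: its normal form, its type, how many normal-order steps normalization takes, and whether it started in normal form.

reduced normal form:
  vcons Nat 1 0 (vcons Nat 0 0 (vnil Nat))
the term's type:
  Vec Nat 2
normal-order step count: 2
term was already normal: no
first contracted redex: a beta-redex


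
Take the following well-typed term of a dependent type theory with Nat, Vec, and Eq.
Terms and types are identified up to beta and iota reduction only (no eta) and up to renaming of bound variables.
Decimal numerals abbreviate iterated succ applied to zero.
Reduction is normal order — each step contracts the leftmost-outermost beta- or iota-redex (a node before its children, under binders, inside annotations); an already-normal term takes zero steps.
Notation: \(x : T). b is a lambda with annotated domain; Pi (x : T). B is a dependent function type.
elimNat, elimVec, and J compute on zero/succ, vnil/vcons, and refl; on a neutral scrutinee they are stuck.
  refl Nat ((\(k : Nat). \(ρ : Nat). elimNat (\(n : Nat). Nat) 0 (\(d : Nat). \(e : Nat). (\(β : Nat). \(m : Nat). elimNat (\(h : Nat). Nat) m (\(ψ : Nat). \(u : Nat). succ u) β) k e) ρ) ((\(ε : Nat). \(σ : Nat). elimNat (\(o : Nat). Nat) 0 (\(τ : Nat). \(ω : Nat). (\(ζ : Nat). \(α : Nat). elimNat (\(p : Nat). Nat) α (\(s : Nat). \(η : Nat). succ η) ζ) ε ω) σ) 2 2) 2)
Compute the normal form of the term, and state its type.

reduced normal form:
  refl Nat 8
the term's type:
  Eq Nat 8 8


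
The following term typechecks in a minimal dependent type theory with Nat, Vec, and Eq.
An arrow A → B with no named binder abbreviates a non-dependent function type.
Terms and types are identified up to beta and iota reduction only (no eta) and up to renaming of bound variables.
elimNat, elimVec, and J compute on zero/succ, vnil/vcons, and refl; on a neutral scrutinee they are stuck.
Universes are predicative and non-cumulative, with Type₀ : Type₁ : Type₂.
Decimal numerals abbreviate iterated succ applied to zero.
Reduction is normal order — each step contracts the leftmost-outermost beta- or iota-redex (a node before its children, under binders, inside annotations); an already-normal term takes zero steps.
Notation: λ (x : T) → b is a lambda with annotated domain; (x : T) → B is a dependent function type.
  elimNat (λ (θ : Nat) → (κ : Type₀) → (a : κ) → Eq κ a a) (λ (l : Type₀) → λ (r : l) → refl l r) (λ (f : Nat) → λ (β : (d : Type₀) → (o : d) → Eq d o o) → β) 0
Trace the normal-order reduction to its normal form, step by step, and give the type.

normal-order reduction:
  elimNat (λ (θ : Nat) → (κ : Type₀) → (a : κ) → Eq κ a a) (λ (l : Type₀) → λ (r : l) → refl l r) (λ (f : Nat) → λ (β : (d : Type₀) → (o : d) → Eq d o o) → β) 0
  ~> λ (θ : Type₀) → λ (κ : θ) → refl θ κ
type:
  (θ : Type₀) → (κ : θ) → Eq θ κ κ


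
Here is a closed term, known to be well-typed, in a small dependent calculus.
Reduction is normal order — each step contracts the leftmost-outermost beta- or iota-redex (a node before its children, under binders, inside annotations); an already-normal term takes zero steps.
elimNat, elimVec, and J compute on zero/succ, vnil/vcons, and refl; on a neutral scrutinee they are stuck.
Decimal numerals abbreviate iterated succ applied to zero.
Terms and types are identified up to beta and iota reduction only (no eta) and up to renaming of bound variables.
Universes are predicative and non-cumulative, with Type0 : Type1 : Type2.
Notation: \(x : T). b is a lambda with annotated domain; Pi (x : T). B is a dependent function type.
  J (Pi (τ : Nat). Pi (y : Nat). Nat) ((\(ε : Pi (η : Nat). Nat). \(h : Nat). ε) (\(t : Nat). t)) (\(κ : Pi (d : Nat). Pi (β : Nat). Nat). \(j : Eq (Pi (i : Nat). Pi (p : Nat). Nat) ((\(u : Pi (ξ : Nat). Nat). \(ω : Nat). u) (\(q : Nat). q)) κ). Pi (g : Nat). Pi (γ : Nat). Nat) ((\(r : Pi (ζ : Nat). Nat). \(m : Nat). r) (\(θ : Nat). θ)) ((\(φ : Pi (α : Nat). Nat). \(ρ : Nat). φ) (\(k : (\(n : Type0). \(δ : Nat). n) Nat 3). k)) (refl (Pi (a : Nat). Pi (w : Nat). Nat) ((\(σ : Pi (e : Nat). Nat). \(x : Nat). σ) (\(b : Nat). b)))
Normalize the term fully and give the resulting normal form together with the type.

resulting normal form:
  \(τ : Nat). \(y : Nat). y
type:
  Pi (τ : Nat). Pi (y : Nat). Nat


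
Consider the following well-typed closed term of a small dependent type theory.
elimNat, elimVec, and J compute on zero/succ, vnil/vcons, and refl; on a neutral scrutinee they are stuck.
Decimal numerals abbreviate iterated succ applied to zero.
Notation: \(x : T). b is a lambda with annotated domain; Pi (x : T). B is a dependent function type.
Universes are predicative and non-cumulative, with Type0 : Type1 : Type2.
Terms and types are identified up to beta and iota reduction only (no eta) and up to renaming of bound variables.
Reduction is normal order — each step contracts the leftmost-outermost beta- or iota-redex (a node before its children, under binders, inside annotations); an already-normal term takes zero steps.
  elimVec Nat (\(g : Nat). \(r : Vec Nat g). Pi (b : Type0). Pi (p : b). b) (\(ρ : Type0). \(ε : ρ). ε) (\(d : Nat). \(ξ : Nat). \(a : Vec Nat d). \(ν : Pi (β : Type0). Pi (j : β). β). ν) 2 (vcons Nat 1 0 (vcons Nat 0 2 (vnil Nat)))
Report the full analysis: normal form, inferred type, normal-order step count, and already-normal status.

reduced normal form:
  \(g : Type0). \(r : g). r
the term's type:
  Pi (g : Type0). Pi (r : g). g
steps to reach normal form (normal order): 11
started in normal form: no
first redex: an elimVec iota-redex


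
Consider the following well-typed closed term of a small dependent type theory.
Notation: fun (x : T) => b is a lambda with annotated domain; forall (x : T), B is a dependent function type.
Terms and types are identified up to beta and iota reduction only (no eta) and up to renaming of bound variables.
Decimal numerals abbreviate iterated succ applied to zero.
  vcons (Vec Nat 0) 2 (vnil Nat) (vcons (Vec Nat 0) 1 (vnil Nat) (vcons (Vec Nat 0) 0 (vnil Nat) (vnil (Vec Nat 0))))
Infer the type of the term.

type:
  Vec (Vec Nat 0) 3


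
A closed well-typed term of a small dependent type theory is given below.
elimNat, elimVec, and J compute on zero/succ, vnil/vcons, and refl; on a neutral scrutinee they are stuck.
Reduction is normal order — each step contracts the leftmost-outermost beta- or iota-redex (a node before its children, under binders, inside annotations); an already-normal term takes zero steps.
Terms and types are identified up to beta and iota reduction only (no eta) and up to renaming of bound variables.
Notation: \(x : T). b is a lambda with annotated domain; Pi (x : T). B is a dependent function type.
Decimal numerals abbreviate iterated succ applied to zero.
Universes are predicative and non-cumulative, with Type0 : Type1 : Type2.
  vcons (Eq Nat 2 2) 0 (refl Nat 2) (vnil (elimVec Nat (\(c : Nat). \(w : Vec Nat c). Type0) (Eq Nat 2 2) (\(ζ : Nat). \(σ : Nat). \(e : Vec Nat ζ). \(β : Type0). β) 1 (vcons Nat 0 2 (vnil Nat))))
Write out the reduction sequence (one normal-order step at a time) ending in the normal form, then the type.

reduction (normal order):
  vcons (Eq Nat 2 2) 0 (refl Nat 2) (vnil (elimVec Nat (\(c : Nat). \(w : Vec Nat c). Type0) (Eq Nat 2 2) (\(ζ : Nat). \(σ : Nat). \(e : Vec Nat ζ). \(β : Type0). β) 1 (vcons Nat 0 2 (vnil Nat))))
  ~> vcons (Eq Nat 2 2) 0 (refl Nat 2) (vnil ((\(c : Nat). \(w : Nat). \(ζ : Vec Nat c). \(σ : Type0). σ) 0 2 (vnil Nat) (elimVec Nat (\(e : Nat). \(β : Vec Nat e). Type0) (Eq Nat 2 2) (\(s : Nat). \(h : Nat). \(d : Vec Nat s). \(x : Type0). x) 0 (vnil Nat))))
  ~> vcons (Eq Nat 2 2) 0 (refl Nat 2) (vnil ((\(c : Nat). \(w : Vec Nat 0). \(ζ : Type0). ζ) 2 (vnil Nat) (elimVec Nat (\(σ : Nat). \(e : Vec Nat σ). Type0) (Eq Nat 2 2) (\(β : Nat). \(s : Nat). \(h : Vec Nat β). \(d : Type0). d) 0 (vnil Nat))))
  ~> vcons (Eq Nat 2 2) 0 (refl Nat 2) (vnil ((\(c : Vec Nat 0). \(w : Type0). w) (vnil Nat) (elimVec Nat (\(ζ : Nat). \(σ : Vec Nat ζ). Type0) (Eq Nat 2 2) (\(e : Nat). \(β : Nat). \(s : Vec Nat e). \(h : Type0). h) 0 (vnil Nat))))
  ~> vcons (Eq Nat 2 2) 0 (refl Nat 2) (vnil ((\(c : Type0). c) (elimVec Nat (\(w : Nat). \(ζ : Vec Nat w). Type0) (Eq Nat 2 2) (\(σ : Nat). \(e : Nat). \(β : Vec Nat σ). \(s : Type0). s) 0 (vnil Nat))))
  ~> vcons (Eq Nat 2 2) 0 (refl Nat 2) (vnil (elimVec Nat (\(c : Nat). \(w : Vec Nat c). Type0) (Eq Nat 2 2) (\(ζ : Nat). \(σ : Nat). \(e : Vec Nat ζ). \(β : Type0). β) 0 (vnil Nat)))
  ~> vcons (Eq Nat 2 2) 0 (refl Nat 2) (vnil (Eq Nat 2 2))
type:
  Vec (Eq Nat 2 2) 1


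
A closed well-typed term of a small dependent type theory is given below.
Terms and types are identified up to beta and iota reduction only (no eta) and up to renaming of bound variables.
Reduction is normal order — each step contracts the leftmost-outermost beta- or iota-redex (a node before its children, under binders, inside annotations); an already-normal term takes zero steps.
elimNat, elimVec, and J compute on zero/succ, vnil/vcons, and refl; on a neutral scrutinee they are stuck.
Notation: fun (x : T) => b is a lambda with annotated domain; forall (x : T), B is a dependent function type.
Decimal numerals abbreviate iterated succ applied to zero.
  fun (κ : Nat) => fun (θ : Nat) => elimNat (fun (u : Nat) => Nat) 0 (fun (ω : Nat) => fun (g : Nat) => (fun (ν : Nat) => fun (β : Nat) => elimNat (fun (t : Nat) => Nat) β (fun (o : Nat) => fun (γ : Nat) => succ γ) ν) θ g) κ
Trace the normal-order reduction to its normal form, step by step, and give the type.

normal-order reduction:
  fun (κ : Nat) => fun (θ : Nat) => elimNat (fun (u : Nat) => Nat) 0 (fun (ω : Nat) => fun (g : Nat) => (fun (ν : Nat) => fun (β : Nat) => elimNat (fun (t : Nat) => Nat) β (fun (o : Nat) => fun (γ : Nat) => succ γ) ν) θ g) κ
  ~> fun (κ : Nat) => fun (θ : Nat) => elimNat (fun (u : Nat) => Nat) 0 (fun (ω : Nat) => fun (g : Nat) => (fun (ν : Nat) => elimNat (fun (β : Nat) => Nat) ν (fun (t : Nat) => fun (o : Nat) => succ o) θ) g) κ
  ~> fun (κ : Nat) => fun (θ : Nat) => elimNat (fun (u : Nat) => Nat) 0 (fun (ω : Nat) => fun (g : Nat) => elimNat (fun (ν : Nat) => Nat) g (fun (β : Nat) => fun (t : Nat) => succ t) θ) κ
inferred type:
  forall (κ : Nat), forall (θ : Nat), Nat


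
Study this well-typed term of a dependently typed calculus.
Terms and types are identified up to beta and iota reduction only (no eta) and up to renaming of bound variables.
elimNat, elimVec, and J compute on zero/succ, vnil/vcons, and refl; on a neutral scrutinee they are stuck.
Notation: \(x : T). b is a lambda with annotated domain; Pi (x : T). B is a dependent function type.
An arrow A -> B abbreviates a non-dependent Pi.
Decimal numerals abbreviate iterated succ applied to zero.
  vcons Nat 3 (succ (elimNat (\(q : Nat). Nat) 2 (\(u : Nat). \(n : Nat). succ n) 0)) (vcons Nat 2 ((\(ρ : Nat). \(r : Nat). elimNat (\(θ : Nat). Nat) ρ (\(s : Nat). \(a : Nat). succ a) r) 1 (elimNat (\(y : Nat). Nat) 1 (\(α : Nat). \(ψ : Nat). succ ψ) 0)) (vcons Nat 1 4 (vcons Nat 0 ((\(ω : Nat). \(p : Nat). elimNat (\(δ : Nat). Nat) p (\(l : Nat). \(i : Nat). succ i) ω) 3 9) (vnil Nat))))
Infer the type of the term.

type:
  Vec Nat 4


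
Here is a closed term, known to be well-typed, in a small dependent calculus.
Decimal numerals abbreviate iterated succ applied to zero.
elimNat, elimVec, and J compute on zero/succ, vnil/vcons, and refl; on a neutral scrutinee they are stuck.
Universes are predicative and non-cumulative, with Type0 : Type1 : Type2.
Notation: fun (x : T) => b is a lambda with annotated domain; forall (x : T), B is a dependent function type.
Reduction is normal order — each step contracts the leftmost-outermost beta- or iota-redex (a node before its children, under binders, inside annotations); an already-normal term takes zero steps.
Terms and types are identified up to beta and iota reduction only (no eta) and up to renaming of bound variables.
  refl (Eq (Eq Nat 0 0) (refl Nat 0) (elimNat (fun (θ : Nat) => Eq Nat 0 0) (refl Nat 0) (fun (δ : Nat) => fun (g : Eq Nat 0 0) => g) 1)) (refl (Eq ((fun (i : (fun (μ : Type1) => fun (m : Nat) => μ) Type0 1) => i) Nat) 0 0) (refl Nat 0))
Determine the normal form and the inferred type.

reduced normal form:
  refl (Eq (Eq Nat 0 0) (refl Nat 0) (refl Nat 0)) (refl (Eq Nat 0 0) (refl Nat 0))
the term's type:
  Eq (Eq (Eq Nat 0 0) (refl Nat 0) (refl Nat 0)) (refl (Eq Nat 0 0) (refl Nat 0)) (refl (Eq Nat 0 0) (refl Nat 0))


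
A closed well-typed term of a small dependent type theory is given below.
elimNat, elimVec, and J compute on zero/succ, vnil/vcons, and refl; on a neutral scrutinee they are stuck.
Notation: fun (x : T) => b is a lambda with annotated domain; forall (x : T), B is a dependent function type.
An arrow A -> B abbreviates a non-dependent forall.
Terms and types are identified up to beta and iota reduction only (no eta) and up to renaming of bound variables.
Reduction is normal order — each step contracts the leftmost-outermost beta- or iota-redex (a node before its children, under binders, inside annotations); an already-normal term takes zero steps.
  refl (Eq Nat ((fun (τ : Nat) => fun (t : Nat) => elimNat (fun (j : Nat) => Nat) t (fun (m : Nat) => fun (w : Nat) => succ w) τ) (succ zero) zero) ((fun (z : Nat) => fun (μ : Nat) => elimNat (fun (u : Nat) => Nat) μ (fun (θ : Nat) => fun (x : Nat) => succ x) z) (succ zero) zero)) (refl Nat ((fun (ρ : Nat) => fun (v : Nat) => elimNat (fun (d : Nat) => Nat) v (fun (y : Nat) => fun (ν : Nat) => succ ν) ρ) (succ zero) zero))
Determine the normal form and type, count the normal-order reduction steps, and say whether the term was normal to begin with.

reduced normal form:
  refl (Eq Nat (succ zero) (succ zero)) (refl Nat (succ zero))
inferred type:
  Eq (Eq Nat (succ zero) (succ zero)) (refl Nat (succ zero)) (refl Nat (succ zero))
reduction steps (normal order): 18
started in normal form: no
first contracted redex: a beta-redex


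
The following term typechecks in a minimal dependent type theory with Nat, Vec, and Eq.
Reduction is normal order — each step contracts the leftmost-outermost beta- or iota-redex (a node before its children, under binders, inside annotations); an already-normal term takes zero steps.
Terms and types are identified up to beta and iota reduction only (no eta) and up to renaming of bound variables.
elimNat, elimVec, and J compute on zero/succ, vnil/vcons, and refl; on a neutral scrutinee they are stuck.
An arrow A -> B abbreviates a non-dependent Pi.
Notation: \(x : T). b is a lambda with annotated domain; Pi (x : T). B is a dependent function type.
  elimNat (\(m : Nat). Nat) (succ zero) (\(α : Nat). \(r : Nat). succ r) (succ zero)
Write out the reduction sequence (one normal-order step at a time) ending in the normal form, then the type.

normal-order reduction sequence:
  elimNat (\(m : Nat). Nat) (succ zero) (\(α : Nat). \(r : Nat). succ r) (succ zero)
  ~> (\(m : Nat). \(α : Nat). succ α) zero (elimNat (\(r : Nat). Nat) (succ zero) (\(v : Nat). \(g : Nat). succ g) zero)
  ~> (\(m : Nat). succ m) (elimNat (\(α : Nat). Nat) (succ zero) (\(r : Nat). \(v : Nat). succ v) zero)
  ~> succ (elimNat (\(m : Nat). Nat) (succ zero) (\(α : Nat). \(r : Nat). succ r) zero)
  ~> succ (succ zero)
type:
  Nat


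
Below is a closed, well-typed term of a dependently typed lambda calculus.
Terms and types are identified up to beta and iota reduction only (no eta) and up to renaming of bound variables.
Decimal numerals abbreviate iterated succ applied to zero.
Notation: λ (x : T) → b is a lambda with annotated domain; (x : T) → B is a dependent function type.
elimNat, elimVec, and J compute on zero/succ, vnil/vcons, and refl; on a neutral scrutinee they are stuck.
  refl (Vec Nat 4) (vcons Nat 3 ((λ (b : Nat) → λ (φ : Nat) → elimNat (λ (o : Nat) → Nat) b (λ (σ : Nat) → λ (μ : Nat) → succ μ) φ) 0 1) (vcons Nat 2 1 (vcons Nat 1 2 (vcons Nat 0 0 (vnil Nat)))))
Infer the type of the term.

the term's type:
  Eq (Vec Nat 4) (vcons Nat 3 1 (vcons Nat 2 1 (vcons Nat 1 2 (vcons Nat 0 0 (vnil Nat))))) (vcons Nat 3 1 (vcons Nat 2 1 (vcons Nat 1 2 (vcons Nat 0 0 (vnil Nat)))))


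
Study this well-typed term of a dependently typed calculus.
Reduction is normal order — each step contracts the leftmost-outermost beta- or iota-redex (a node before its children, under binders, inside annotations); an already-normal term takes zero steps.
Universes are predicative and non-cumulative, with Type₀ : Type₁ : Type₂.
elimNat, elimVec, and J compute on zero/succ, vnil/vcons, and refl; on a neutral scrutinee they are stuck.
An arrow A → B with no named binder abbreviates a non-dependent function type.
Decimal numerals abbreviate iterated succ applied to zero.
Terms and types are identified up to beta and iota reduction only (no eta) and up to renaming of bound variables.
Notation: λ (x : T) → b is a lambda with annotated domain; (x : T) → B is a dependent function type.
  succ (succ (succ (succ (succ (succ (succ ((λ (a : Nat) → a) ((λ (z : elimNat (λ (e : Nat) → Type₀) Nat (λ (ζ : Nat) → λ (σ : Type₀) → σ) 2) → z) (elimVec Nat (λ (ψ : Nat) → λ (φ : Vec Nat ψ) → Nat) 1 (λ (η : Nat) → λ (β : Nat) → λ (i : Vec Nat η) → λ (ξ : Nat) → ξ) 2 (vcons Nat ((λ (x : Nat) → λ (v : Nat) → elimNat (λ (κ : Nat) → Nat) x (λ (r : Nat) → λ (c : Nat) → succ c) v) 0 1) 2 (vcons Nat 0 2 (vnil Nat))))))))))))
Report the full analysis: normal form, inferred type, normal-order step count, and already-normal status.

normal form:
  8
type:
  Nat
reduction steps (normal order): 13
already normal: no
first redex: a beta-redex


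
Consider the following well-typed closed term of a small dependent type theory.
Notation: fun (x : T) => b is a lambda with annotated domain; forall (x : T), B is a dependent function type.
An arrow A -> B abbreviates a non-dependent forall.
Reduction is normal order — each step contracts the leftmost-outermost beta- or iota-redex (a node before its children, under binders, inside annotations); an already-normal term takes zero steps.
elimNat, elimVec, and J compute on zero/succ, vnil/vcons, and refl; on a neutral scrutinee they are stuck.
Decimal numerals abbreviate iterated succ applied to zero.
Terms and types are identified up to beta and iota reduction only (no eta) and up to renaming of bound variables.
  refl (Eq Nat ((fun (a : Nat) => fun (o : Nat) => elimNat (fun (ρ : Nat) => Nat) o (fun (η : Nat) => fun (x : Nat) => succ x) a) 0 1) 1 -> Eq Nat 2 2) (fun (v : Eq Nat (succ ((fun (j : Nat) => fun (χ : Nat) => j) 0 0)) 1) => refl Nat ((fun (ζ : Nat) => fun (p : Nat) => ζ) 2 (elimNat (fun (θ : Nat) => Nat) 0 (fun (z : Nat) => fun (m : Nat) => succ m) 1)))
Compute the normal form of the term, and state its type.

resulting normal form:
  refl (Eq Nat 1 1 -> Eq Nat 2 2) (fun (a : Eq Nat 1 1) => refl Nat 2)
inferred type:
  Eq (Eq Nat 1 1 -> Eq Nat 2 2) (fun (a : Eq Nat 1 1) => refl Nat 2) (fun (o : Eq Nat 1 1) => refl Nat 2)
observation: the first redex contracted is a beta-redex; the normal form is reached in 7 normal-order steps.


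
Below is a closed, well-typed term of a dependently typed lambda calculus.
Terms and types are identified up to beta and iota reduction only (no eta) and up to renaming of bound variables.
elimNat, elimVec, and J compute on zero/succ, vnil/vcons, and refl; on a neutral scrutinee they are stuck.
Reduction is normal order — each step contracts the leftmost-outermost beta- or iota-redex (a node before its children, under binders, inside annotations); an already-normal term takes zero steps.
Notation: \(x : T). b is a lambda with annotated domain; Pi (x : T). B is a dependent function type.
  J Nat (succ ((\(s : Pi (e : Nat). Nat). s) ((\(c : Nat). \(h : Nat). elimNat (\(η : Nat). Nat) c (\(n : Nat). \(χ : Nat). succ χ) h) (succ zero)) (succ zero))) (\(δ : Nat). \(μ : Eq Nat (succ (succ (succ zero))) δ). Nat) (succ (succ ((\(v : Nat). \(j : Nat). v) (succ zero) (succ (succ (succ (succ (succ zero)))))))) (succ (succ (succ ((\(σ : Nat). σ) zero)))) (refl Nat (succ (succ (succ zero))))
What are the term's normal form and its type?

normal form:
  succ (succ (succ zero))
the term's type:
  Nat
observation: the first redex contracted is a J iota-redex; the normal form is reached in 3 normal-order steps.


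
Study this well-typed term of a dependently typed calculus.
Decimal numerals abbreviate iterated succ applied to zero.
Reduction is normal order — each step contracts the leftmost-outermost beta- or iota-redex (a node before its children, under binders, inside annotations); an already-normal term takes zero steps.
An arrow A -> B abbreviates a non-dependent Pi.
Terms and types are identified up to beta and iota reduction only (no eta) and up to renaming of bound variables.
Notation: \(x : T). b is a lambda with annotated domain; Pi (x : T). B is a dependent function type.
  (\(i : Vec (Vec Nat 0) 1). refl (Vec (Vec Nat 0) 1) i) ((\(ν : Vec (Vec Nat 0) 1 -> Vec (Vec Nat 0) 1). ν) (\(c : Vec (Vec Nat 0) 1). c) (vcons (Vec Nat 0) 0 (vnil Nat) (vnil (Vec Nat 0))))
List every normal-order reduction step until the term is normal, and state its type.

normal-order reduction sequence:
  (\(i : Vec (Vec Nat 0) 1). refl (Vec (Vec Nat 0) 1) i) ((\(ν : Vec (Vec Nat 0) 1 -> Vec (Vec Nat 0) 1). ν) (\(c : Vec (Vec Nat 0) 1). c) (vcons (Vec Nat 0) 0 (vnil Nat) (vnil (Vec Nat 0))))
  ~> refl (Vec (Vec Nat 0) 1) ((\(i : Vec (Vec Nat 0) 1 -> Vec (Vec Nat 0) 1). i) (\(ν : Vec (Vec Nat 0) 1). ν) (vcons (Vec Nat 0) 0 (vnil Nat) (vnil (Vec Nat 0))))
  ~> refl (Vec (Vec Nat 0) 1) ((\(i : Vec (Vec Nat 0) 1). i) (vcons (Vec Nat 0) 0 (vnil Nat) (vnil (Vec Nat 0))))
  ~> refl (Vec (Vec Nat 0) 1) (vcons (Vec Nat 0) 0 (vnil Nat) (vnil (Vec Nat 0)))
inferred type:
  Eq (Vec (Vec Nat 0) 1) (vcons (Vec Nat 0) 0 (vnil Nat) (vnil (Vec Nat 0))) (vcons (Vec Nat 0) 0 (vnil Nat) (vnil (Vec Nat 0)))


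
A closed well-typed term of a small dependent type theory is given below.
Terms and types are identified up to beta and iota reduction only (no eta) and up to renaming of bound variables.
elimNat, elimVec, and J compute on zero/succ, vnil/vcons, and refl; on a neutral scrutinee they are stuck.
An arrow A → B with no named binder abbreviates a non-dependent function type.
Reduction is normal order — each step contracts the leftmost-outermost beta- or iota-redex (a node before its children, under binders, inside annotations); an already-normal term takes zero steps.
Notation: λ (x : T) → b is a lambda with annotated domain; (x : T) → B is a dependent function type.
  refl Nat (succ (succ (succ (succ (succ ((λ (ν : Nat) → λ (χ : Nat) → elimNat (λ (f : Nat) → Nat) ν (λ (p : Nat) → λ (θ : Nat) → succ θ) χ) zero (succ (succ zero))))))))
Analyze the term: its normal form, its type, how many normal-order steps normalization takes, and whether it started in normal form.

reduced normal form:
  refl Nat (succ (succ (succ (succ (succ (succ (succ zero)))))))
inferred type:
  Eq Nat (succ (succ (succ (succ (succ (succ (succ zero))))))) (succ (succ (succ (succ (succ (succ (succ zero)))))))
normal-order step count: 9
started in normal form: no
first redex: a beta-redex


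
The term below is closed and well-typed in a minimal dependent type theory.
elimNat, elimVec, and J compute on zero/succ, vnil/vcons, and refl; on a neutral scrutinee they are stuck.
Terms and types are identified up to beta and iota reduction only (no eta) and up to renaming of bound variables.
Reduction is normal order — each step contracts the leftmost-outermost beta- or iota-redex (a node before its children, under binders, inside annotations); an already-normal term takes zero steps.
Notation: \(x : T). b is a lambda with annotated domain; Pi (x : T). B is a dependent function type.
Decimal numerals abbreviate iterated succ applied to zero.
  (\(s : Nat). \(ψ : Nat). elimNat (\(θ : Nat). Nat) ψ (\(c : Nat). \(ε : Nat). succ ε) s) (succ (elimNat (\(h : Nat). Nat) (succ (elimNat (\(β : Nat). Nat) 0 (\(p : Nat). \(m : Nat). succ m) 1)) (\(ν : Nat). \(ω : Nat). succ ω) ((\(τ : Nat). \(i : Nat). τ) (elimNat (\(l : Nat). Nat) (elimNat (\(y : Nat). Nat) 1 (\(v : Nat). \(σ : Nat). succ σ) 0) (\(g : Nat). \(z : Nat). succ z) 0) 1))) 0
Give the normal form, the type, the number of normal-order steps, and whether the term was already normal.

resulting normal form:
  4
type:
  Nat
steps to reach normal form (normal order): 27
already normal: no
first contracted redex: a beta-redex


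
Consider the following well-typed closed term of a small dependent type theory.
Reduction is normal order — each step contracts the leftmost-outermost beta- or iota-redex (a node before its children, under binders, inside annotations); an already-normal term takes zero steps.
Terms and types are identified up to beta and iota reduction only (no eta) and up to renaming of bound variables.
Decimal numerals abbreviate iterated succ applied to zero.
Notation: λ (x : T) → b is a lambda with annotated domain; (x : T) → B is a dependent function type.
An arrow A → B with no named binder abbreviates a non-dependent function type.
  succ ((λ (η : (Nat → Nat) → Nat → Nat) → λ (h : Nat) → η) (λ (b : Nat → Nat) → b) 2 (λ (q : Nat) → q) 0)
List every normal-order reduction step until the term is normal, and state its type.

normal-order reduction sequence:
  succ ((λ (η : (Nat → Nat) → Nat → Nat) → λ (h : Nat) → η) (λ (b : Nat → Nat) → b) 2 (λ (q : Nat) → q) 0)
  ~> succ ((λ (η : Nat) → λ (h : Nat → Nat) → h) 2 (λ (b : Nat) → b) 0)
  ~> succ ((λ (η : Nat → Nat) → η) (λ (h : Nat) → h) 0)
  ~> succ ((λ (η : Nat) → η) 0)
  ~> 1
type:
  Nat


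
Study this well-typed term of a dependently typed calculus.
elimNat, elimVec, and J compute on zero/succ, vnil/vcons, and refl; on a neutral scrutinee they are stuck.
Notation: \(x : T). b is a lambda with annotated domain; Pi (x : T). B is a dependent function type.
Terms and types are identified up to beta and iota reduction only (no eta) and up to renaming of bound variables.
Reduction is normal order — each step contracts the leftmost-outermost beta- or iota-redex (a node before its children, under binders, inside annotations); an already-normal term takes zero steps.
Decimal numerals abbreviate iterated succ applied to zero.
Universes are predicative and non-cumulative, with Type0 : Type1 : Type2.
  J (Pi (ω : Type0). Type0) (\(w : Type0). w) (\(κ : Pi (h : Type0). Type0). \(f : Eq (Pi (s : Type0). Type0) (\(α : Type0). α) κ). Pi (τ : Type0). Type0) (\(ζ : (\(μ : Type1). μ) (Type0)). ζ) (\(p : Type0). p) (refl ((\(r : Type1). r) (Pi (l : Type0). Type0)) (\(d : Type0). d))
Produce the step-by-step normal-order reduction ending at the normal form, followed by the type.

reduction (normal order):
  J (Pi (ω : Type0). Type0) (\(w : Type0). w) (\(κ : Pi (h : Type0). Type0). \(f : Eq (Pi (s : Type0). Type0) (\(α : Type0). α) κ). Pi (τ : Type0). Type0) (\(ζ : (\(μ : Type1). μ) (Type0)). ζ) (\(p : Type0). p) (refl ((\(r : Type1). r) (Pi (l : Type0). Type0)) (\(d : Type0). d))
  ~> \(ω : (\(w : Type1). w) (Type0)). ω
  ~> \(ω : Type0). ω
type:
  Pi (ω : Type0). Type0


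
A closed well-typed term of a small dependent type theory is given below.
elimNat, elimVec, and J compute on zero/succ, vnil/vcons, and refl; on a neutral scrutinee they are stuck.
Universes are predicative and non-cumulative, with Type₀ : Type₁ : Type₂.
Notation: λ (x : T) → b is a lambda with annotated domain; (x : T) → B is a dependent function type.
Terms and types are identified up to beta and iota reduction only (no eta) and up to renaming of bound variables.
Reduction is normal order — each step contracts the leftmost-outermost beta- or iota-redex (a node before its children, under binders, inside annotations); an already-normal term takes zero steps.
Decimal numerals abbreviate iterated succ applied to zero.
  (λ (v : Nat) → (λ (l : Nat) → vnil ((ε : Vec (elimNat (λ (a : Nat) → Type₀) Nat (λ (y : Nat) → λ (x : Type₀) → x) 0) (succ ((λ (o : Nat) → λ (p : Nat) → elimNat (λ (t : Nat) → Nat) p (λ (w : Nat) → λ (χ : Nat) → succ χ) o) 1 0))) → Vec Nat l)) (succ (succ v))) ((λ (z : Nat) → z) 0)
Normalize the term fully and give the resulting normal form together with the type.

reduced normal form:
  vnil ((v : Vec Nat 2) → Vec Nat 2)
inferred type:
  Vec ((v : Vec Nat 2) → Vec Nat 2) 0
observation: 10 normal-order steps normalize the term, beginning with a beta-redex.


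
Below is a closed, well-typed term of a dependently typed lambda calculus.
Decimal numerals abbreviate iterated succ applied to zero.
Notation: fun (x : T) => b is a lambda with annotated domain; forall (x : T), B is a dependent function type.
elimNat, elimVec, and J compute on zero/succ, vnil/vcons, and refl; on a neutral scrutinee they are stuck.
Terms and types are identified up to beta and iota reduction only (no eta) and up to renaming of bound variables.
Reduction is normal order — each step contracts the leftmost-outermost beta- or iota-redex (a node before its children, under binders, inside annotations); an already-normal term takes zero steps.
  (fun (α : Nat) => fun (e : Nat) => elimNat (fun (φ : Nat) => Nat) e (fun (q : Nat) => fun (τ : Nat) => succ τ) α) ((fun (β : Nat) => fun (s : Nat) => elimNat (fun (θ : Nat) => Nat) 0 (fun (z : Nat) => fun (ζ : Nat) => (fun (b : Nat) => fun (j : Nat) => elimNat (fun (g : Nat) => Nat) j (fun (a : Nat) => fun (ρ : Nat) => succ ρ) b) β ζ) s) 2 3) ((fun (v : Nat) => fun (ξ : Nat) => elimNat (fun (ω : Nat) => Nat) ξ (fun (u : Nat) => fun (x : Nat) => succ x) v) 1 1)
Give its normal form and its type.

normal form:
  8
inferred type:
  Nat
observation: the leftmost-outermost redex is a beta-redex, and normalization takes 66 steps.


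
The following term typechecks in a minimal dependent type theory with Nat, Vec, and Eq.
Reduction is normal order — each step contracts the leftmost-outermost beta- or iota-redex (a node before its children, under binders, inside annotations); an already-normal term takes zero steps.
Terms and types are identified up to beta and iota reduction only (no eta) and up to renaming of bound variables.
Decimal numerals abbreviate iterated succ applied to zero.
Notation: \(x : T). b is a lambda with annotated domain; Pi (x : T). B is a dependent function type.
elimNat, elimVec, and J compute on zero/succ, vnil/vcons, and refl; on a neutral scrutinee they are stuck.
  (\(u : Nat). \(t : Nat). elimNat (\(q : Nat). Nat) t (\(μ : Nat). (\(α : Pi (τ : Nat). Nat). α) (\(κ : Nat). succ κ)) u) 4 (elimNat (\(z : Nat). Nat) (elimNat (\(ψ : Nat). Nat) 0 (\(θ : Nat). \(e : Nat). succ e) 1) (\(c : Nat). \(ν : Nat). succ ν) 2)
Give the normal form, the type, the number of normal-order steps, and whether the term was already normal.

resulting normal form:
  7
the term's type:
  Nat
normal-order step count: 30
started in normal form: no
first contracted redex: a beta-redex


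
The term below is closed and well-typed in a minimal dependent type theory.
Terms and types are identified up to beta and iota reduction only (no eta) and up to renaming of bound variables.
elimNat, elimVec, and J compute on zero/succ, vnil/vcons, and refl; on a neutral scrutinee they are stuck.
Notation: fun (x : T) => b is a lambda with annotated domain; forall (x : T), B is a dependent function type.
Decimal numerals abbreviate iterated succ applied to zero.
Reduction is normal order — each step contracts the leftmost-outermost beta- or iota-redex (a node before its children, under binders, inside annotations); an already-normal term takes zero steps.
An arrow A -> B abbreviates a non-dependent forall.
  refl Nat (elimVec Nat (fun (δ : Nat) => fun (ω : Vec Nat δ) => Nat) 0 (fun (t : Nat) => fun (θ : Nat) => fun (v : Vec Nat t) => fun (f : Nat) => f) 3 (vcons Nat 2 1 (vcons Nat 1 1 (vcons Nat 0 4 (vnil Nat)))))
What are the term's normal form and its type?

reduced normal form:
  refl Nat 0
inferred type:
  Eq Nat 0 0
observation: 16 normal-order steps normalize the term, beginning with an elimVec iota-redex.


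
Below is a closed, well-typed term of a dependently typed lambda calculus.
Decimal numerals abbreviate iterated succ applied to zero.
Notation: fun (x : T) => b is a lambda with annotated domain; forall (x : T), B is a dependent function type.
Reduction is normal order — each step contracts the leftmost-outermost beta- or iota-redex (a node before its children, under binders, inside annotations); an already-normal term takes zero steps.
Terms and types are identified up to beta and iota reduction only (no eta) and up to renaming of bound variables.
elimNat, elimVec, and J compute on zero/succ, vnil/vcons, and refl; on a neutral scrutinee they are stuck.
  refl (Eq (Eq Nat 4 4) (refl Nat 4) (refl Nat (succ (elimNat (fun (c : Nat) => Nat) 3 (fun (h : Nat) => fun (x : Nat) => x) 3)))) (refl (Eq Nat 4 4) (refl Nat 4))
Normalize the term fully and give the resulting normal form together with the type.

normal form:
  refl (Eq (Eq Nat 4 4) (refl Nat 4) (refl Nat 4)) (refl (Eq Nat 4 4) (refl Nat 4))
type:
  Eq (Eq (Eq Nat 4 4) (refl Nat 4) (refl Nat 4)) (refl (Eq Nat 4 4) (refl Nat 4)) (refl (Eq Nat 4 4) (refl Nat 4))


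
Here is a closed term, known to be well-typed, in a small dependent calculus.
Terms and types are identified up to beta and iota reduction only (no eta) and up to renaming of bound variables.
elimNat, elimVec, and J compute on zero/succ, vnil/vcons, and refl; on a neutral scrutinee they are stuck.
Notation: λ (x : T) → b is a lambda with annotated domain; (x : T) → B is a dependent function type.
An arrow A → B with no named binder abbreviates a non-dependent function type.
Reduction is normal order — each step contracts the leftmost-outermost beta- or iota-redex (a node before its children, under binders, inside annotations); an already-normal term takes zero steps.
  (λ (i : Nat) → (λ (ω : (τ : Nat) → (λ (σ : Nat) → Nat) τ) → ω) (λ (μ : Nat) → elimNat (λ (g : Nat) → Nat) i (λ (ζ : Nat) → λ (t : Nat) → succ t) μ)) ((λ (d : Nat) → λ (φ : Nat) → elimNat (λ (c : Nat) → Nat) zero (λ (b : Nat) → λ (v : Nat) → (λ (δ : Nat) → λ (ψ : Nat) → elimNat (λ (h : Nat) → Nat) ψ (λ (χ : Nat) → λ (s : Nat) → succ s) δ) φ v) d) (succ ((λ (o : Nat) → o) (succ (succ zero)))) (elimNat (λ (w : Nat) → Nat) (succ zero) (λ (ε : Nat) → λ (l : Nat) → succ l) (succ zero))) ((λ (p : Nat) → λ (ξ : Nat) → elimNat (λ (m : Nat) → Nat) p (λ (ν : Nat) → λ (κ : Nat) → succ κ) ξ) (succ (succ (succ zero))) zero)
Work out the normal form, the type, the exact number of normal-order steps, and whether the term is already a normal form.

reduced normal form:
  succ (succ (succ (succ (succ (succ (succ (succ (succ zero))))))))
the term's type:
  Nat
normal-order step count: 55
started in normal form: no
first redex: a beta-redex


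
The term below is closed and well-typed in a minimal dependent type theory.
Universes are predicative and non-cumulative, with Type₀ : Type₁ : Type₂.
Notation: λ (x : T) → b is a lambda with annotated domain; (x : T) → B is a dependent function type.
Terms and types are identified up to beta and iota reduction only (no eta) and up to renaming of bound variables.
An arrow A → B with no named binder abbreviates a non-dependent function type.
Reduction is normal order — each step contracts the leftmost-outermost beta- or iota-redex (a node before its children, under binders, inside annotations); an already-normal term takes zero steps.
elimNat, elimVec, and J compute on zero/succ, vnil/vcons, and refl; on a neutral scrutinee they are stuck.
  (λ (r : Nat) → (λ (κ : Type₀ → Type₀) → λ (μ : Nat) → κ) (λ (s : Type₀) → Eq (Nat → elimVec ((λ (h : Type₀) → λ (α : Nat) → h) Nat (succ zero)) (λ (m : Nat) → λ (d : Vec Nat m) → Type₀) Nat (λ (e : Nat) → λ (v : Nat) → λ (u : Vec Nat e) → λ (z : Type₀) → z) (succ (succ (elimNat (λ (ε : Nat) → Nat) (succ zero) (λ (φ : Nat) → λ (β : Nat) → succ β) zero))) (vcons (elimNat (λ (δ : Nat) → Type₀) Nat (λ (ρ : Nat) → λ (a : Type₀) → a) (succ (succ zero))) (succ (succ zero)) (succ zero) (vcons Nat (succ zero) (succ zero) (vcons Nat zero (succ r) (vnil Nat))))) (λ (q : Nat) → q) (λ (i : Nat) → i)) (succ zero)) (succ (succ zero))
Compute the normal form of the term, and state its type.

reduced normal form:
  λ (r : Type₀) → Eq (Nat → Nat) (λ (κ : Nat) → κ) (λ (μ : Nat) → μ)
inferred type:
  Type₀ → Type₀
observation: the leftmost-outermost redex is a beta-redex, and normalization takes 19 steps.


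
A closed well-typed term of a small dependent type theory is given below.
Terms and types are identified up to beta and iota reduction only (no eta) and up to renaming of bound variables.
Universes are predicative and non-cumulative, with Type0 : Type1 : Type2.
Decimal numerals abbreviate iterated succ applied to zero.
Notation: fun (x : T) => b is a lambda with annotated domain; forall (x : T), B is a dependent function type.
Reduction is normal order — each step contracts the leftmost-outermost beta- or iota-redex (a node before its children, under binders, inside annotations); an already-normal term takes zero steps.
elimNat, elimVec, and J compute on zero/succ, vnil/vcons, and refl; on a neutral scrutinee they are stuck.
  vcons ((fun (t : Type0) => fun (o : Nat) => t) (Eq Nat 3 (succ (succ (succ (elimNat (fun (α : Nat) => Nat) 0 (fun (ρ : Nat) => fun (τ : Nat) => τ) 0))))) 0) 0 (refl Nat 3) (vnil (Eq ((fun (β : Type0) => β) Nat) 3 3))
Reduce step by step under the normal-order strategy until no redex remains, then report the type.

normal-order reduction sequence:
  vcons ((fun (t : Type0) => fun (o : Nat) => t) (Eq Nat 3 (succ (succ (succ (elimNat (fun (α : Nat) => Nat) 0 (fun (ρ : Nat) => fun (τ : Nat) => τ) 0))))) 0) 0 (refl Nat 3) (vnil (Eq ((fun (β : Type0) => β) Nat) 3 3))
  ~> vcons ((fun (t : Nat) => Eq Nat 3 (succ (succ (succ (elimNat (fun (o : Nat) => Nat) 0 (fun (α : Nat) => fun (ρ : Nat) => ρ) 0))))) 0) 0 (refl Nat 3) (vnil (Eq ((fun (τ : Type0) => τ) Nat) 3 3))
  ~> vcons (Eq Nat 3 (succ (succ (succ (elimNat (fun (t : Nat) => Nat) 0 (fun (o : Nat) => fun (α : Nat) => α) 0))))) 0 (refl Nat 3) (vnil (Eq ((fun (ρ : Type0) => ρ) Nat) 3 3))
  ~> vcons (Eq Nat 3 3) 0 (refl Nat 3) (vnil (Eq ((fun (t : Type0) => t) Nat) 3 3))
  ~> vcons (Eq Nat 3 3) 0 (refl Nat 3) (vnil (Eq Nat 3 3))
type:
  Vec (Eq Nat 3 3) 1


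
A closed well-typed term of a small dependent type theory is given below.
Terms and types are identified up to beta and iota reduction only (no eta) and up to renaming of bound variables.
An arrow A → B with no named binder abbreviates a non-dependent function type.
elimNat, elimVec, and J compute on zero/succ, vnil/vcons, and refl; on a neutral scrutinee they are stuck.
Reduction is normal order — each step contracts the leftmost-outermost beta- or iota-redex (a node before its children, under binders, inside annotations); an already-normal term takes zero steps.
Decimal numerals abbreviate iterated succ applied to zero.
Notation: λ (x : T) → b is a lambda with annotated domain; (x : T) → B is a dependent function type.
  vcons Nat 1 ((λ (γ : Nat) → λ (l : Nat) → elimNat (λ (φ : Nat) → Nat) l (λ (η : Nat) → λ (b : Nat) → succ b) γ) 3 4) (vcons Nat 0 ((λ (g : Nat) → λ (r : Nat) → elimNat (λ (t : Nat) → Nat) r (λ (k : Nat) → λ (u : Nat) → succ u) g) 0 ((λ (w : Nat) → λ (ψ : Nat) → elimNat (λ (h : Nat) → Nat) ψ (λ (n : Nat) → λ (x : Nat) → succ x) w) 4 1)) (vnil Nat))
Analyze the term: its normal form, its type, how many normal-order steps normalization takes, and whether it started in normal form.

resulting normal form:
  vcons Nat 1 7 (vcons Nat 0 5 (vnil Nat))
the term's type:
  Vec Nat 2
reduction steps (normal order): 30
term was already normal: no
first contracted redex: a beta-redex
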